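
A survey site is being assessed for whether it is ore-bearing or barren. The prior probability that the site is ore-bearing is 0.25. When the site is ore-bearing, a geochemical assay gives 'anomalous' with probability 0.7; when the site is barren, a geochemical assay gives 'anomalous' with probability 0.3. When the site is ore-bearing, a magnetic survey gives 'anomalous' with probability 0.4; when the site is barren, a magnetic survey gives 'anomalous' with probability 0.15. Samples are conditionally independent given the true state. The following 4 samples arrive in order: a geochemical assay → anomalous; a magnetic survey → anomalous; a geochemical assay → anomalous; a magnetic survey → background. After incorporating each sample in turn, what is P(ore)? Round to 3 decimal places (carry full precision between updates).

After a geochemical assay='anomalous': P(ore) = 0.7·0.2500 / (0.7·0.2500 + 0.3·0.7500) ≈ 0.4375
After a magnetic survey='anomalous': P(ore) = 0.4·0.4375 / (0.4·0.4375 + 0.15·0.5625) ≈ 0.6747
After a geochemical assay='anomalous': P(ore) = 0.7·0.6747 / (0.7·0.6747 + 0.3·0.3253) ≈ 0.8288
After a magnetic survey='background': P(ore) = 0.6·0.8288 / (0.6·0.8288 + 0.85·0.1712) ≈ 0.7736

0.774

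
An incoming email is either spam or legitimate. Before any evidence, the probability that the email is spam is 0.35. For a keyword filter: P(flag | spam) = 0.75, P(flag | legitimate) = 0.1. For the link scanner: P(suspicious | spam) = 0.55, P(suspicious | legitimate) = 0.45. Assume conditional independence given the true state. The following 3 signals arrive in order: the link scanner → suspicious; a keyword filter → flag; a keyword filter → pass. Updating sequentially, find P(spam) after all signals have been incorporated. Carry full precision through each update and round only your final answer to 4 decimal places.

0.5783

After the link scanner='suspicious': P(spam) = 0.55·0.3500 / (0.55·0.3500 + 0.45·0.6500) ≈ 0.3969
After a keyword filter='flag': P(spam) = 0.75·0.3969 / (0.75·0.3969 + 0.1·0.6031) ≈ 0.8315
After a keyword filter='pass': P(spam) = 0.25·0.8315 / (0.25·0.8315 + 0.9·0.1685) ≈ 0.5783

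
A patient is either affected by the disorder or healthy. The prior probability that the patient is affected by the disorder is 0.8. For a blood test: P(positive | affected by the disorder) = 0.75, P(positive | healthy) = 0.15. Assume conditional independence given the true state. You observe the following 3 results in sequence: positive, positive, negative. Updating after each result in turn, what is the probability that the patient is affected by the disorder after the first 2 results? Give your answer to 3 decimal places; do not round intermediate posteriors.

0.990

After 'positive': P(affected) = 0.75·0.8000 / (0.75·0.8000 + 0.15·0.2000) ≈ 0.9524
After 'positive': P(affected) = 0.75·0.9524 / (0.75·0.9524 + 0.15·0.0476) ≈ 0.9901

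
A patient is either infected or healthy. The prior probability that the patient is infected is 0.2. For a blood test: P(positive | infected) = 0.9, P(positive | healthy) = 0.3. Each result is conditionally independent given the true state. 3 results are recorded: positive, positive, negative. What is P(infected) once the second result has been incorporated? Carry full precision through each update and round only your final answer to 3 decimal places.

0.692

After 'positive': P(infected) = 0.9·0.2000 / (0.9·0.2000 + 0.3·0.8000) ≈ 0.4286
After 'positive': P(infected) = 0.9·0.4286 / (0.9·0.4286 + 0.3·0.5714) ≈ 0.6923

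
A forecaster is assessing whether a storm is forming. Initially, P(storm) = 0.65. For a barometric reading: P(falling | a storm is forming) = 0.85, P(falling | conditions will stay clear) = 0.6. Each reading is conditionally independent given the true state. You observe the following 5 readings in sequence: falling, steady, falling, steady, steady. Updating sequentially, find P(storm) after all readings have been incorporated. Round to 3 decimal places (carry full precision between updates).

0.164

Apply Bayes' rule sequentially, carrying P(storm) forward.
After 'falling': P(storm) = 0.85·0.6500 / (0.85·0.6500 + 0.6·0.3500) ≈ 0.7246
After 'steady': P(storm) = 0.15·0.7246 / (0.15·0.7246 + 0.4·0.2754) ≈ 0.4966
After 'falling': P(storm) = 0.85·0.4966 / (0.85·0.4966 + 0.6·0.5034) ≈ 0.5829
After 'steady': P(storm) = 0.15·0.5829 / (0.15·0.5829 + 0.4·0.4171) ≈ 0.3439
After 'steady': P(storm) = 0.15·0.3439 / (0.15·0.3439 + 0.4·0.6561) ≈ 0.1643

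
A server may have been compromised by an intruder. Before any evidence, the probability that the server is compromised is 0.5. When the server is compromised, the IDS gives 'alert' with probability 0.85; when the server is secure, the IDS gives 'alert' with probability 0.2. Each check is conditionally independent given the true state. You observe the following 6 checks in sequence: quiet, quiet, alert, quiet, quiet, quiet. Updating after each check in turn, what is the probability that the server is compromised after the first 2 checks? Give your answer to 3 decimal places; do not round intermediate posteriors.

0.034

After 'quiet': P(compromised) = 0.15·0.5000 / (0.15·0.5000 + 0.8·0.5000) ≈ 0.1579
After 'quiet': P(compromised) = 0.15·0.1579 / (0.15·0.1579 + 0.8·0.8421) ≈ 0.0340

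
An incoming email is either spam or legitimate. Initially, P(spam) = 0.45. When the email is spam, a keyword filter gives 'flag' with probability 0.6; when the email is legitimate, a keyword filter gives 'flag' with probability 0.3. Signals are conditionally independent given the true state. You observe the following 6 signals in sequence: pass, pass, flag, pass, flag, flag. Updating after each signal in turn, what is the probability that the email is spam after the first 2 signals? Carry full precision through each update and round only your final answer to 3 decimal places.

After 'pass': P(spam) = 0.4·0.4500 / (0.4·0.4500 + 0.7·0.5500) ≈ 0.3186
After 'pass': P(spam) = 0.4·0.3186 / (0.4·0.3186 + 0.7·0.6814) ≈ 0.2108

0.211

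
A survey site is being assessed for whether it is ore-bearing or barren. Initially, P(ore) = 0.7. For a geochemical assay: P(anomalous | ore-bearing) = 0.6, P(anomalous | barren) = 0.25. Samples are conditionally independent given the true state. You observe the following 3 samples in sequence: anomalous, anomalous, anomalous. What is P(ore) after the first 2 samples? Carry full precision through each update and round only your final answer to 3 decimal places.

0.931

After 'anomalous': P(ore) = 0.6·0.7000 / (0.6·0.7000 + 0.25·0.3000) ≈ 0.8485
After 'anomalous': P(ore) = 0.6·0.8485 / (0.6·0.8485 + 0.25·0.1515) ≈ 0.9307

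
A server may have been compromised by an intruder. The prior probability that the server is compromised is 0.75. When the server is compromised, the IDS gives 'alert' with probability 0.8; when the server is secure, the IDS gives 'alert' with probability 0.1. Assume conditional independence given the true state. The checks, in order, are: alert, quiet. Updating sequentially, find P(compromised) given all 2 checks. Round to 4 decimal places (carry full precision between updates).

After 'alert': P(compromised) = 0.8·0.7500 / (0.8·0.7500 + 0.1·0.2500) ≈ 0.9600
After 'quiet': P(compromised) = 0.2·0.9600 / (0.2·0.9600 + 0.9·0.0400) ≈ 0.8421

0.8421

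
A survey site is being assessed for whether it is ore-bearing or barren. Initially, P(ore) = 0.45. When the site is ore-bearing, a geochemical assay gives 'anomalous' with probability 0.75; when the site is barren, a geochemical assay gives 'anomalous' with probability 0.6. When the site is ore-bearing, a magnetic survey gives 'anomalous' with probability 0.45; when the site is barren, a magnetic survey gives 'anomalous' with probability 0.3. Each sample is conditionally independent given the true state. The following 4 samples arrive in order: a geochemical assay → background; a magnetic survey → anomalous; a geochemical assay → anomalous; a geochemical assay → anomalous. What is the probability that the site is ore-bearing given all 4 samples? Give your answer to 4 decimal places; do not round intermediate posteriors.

0.5451

After a geochemical assay='background': P(ore) = 0.25·0.4500 / (0.25·0.4500 + 0.4·0.5500) ≈ 0.3383
After a magnetic survey='anomalous': P(ore) = 0.45·0.3383 / (0.45·0.3383 + 0.3·0.6617) ≈ 0.4341
After a geochemical assay='anomalous': P(ore) = 0.75·0.4341 / (0.75·0.4341 + 0.6·0.5659) ≈ 0.4895
After a geochemical assay='anomalous': P(ore) = 0.75·0.4895 / (0.75·0.4895 + 0.6·0.5105) ≈ 0.5451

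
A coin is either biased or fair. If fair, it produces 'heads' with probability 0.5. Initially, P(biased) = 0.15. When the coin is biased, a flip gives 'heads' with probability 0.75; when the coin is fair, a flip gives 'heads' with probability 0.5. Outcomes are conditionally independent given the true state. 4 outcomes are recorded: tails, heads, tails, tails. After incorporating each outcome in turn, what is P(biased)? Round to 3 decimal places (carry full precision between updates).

0.032

After 'tails': P(biased) = 0.25·0.1500 / (0.25·0.1500 + 0.5·0.8500) ≈ 0.0811
After 'heads': P(biased) = 0.75·0.0811 / (0.75·0.0811 + 0.5·0.9189) ≈ 0.1169
After 'tails': P(biased) = 0.25·0.1169 / (0.25·0.1169 + 0.5·0.8831) ≈ 0.0621
After 'tails': P(biased) = 0.25·0.0621 / (0.25·0.0621 + 0.5·0.9379) ≈ 0.0320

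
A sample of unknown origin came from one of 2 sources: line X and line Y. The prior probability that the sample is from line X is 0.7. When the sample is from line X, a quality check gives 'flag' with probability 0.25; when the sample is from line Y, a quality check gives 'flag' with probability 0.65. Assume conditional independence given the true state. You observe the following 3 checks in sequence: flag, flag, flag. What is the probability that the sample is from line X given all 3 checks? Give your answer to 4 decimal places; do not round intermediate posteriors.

Each posterior becomes the prior for the next update.
After 'flag': P(line X) = 0.25·0.7000 / (0.25·0.7000 + 0.65·0.3000) ≈ 0.4730
After 'flag': P(line X) = 0.25·0.4730 / (0.25·0.4730 + 0.65·0.5270) ≈ 0.2566
After 'flag': P(line X) = 0.25·0.2566 / (0.25·0.2566 + 0.65·0.7434) ≈ 0.1172

0.1172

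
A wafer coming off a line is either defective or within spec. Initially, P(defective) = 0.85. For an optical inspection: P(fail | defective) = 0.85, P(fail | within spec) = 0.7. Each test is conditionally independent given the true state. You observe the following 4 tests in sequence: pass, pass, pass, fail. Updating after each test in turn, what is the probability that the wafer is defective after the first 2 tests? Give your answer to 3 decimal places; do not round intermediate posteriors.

0.586

Apply Bayes' rule sequentially, carrying P(defective) forward.
After 'pass': P(defective) = 0.15·0.8500 / (0.15·0.8500 + 0.3·0.1500) ≈ 0.7391
After 'pass': P(defective) = 0.15·0.7391 / (0.15·0.7391 + 0.3·0.2609) ≈ 0.5862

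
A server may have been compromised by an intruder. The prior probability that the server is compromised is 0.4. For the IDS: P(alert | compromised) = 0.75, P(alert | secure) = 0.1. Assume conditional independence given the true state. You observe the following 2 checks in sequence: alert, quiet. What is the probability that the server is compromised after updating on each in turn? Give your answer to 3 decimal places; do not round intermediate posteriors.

After 'alert': P(compromised) = 0.75·0.4000 / (0.75·0.4000 + 0.1·0.6000) ≈ 0.8333
After 'quiet': P(compromised) = 0.25·0.8333 / (0.25·0.8333 + 0.9·0.1667) ≈ 0.5814

0.581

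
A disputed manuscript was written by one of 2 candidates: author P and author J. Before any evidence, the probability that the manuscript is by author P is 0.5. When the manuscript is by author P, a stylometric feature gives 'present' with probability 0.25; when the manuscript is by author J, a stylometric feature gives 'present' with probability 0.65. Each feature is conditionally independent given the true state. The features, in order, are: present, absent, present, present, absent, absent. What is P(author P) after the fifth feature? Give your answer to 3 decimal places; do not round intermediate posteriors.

After 'present': P(author P) = 0.25·0.5000 / (0.25·0.5000 + 0.65·0.5000) ≈ 0.2778
After 'absent': P(author P) = 0.75·0.2778 / (0.75·0.2778 + 0.35·0.7222) ≈ 0.4518
After 'present': P(author P) = 0.25·0.4518 / (0.25·0.4518 + 0.65·0.5482) ≈ 0.2407
After 'present': P(author P) = 0.25·0.2407 / (0.25·0.2407 + 0.65·0.7593) ≈ 0.1087
After 'absent': P(author P) = 0.75·0.1087 / (0.75·0.1087 + 0.35·0.8913) ≈ 0.2071

0.207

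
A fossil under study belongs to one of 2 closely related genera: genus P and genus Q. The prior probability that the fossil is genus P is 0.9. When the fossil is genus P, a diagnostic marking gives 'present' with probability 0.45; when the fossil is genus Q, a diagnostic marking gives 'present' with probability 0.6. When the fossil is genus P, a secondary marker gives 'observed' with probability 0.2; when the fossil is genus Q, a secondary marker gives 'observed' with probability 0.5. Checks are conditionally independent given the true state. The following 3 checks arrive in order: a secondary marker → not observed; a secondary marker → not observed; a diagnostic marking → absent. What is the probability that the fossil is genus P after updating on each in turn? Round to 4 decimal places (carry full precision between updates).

0.9694

Apply Bayes' rule sequentially, carrying P(genus P) forward.
After a secondary marker='not observed': P(genus P) = 0.8·0.9000 / (0.8·0.9000 + 0.5·0.1000) ≈ 0.9351
After a secondary marker='not observed': P(genus P) = 0.8·0.9351 / (0.8·0.9351 + 0.5·0.0649) ≈ 0.9584
After a diagnostic marking='absent': P(genus P) = 0.55·0.9584 / (0.55·0.9584 + 0.4·0.0416) ≈ 0.9694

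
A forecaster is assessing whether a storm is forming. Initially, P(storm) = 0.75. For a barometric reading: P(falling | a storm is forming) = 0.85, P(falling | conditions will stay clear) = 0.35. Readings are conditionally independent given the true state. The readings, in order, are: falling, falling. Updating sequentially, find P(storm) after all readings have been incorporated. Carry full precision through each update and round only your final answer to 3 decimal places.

Apply Bayes' rule sequentially, carrying P(storm) forward.
After 'falling': P(storm) = 0.85·0.7500 / (0.85·0.7500 + 0.35·0.2500) ≈ 0.8793
After 'falling': P(storm) = 0.85·0.8793 / (0.85·0.8793 + 0.35·0.1207) ≈ 0.9465

0.947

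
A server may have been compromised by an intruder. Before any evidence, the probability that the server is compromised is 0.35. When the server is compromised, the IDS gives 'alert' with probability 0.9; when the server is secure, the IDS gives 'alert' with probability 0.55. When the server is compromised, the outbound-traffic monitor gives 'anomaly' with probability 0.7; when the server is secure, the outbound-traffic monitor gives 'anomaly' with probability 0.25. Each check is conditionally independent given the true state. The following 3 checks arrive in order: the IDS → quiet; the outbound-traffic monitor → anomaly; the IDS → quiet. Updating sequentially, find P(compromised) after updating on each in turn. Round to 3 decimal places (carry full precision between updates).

Apply Bayes' rule sequentially, carrying P(compromised) forward.
After the IDS='quiet': P(compromised) = 0.1·0.3500 / (0.1·0.3500 + 0.45·0.6500) ≈ 0.1069
After the outbound-traffic monitor='anomaly': P(compromised) = 0.7·0.1069 / (0.7·0.1069 + 0.25·0.8931) ≈ 0.2510
After the IDS='quiet': P(compromised) = 0.1·0.2510 / (0.1·0.2510 + 0.45·0.7490) ≈ 0.0693

0.069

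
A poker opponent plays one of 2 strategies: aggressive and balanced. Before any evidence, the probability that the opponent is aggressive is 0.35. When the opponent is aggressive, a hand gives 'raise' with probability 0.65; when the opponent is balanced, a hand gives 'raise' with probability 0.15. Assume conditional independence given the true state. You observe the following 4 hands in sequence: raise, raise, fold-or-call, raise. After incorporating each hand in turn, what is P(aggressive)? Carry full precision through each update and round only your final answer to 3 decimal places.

0.947

After 'raise': P(aggressive) = 0.65·0.3500 / (0.65·0.3500 + 0.15·0.6500) ≈ 0.7000
After 'raise': P(aggressive) = 0.65·0.7000 / (0.65·0.7000 + 0.15·0.3000) ≈ 0.9100
After 'fold-or-call': P(aggressive) = 0.35·0.9100 / (0.35·0.9100 + 0.85·0.0900) ≈ 0.8063
After 'raise': P(aggressive) = 0.65·0.8063 / (0.65·0.8063 + 0.15·0.1937) ≈ 0.9475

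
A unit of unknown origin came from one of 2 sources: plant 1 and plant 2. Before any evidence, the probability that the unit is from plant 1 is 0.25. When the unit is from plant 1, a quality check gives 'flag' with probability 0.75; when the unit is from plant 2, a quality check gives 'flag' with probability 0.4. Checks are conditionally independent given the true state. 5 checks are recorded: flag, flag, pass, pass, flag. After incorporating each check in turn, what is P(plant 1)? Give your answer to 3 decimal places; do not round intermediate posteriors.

After 'flag': P(plant 1) = 0.75·0.2500 / (0.75·0.2500 + 0.4·0.7500) ≈ 0.3846
After 'flag': P(plant 1) = 0.75·0.3846 / (0.75·0.3846 + 0.4·0.6154) ≈ 0.5396
After 'pass': P(plant 1) = 0.25·0.5396 / (0.25·0.5396 + 0.6·0.4604) ≈ 0.3281
After 'pass': P(plant 1) = 0.25·0.3281 / (0.25·0.3281 + 0.6·0.6719) ≈ 0.1691
After 'flag': P(plant 1) = 0.75·0.1691 / (0.75·0.1691 + 0.4·0.8309) ≈ 0.2761

0.276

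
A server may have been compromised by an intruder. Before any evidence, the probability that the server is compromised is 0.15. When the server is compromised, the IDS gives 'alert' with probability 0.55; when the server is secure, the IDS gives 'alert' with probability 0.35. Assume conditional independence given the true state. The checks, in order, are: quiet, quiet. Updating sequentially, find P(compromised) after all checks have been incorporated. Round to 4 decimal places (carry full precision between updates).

0.0780

After 'quiet': P(compromised) = 0.45·0.1500 / (0.45·0.1500 + 0.65·0.8500) ≈ 0.1089
After 'quiet': P(compromised) = 0.45·0.1089 / (0.45·0.1089 + 0.65·0.8911) ≈ 0.0780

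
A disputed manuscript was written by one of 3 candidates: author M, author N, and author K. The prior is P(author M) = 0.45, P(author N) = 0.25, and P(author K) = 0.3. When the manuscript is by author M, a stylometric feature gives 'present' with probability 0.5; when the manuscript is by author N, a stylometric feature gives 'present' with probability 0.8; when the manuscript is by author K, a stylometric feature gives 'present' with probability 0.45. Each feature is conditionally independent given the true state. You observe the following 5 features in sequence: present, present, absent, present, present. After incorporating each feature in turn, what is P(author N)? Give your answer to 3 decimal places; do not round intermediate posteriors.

0.496

After 'present': normaliser = 0.5·0.4500 + 0.8·0.2500 + 0.45·0.3000; P(author M) ≈ 0.4018, P(author N) ≈ 0.3571, P(author K) ≈ 0.2411
After 'present': normaliser = 0.5·0.4018 + 0.8·0.3571 + 0.45·0.2411; P(author M) ≈ 0.3376, P(author N) ≈ 0.4801, P(author K) ≈ 0.1823
After 'absent': normaliser = 0.5·0.3376 + 0.2·0.4801 + 0.55·0.1823; P(author M) ≈ 0.4623, P(author N) ≈ 0.2630, P(author K) ≈ 0.2746
After 'present': normaliser = 0.5·0.4623 + 0.8·0.2630 + 0.45·0.2746; P(author M) ≈ 0.4090, P(author N) ≈ 0.3723, P(author K) ≈ 0.2187
After 'present': normaliser = 0.5·0.4090 + 0.8·0.3723 + 0.45·0.2187; P(author M) ≈ 0.3404, P(author N) ≈ 0.4958, P(author K) ≈ 0.1638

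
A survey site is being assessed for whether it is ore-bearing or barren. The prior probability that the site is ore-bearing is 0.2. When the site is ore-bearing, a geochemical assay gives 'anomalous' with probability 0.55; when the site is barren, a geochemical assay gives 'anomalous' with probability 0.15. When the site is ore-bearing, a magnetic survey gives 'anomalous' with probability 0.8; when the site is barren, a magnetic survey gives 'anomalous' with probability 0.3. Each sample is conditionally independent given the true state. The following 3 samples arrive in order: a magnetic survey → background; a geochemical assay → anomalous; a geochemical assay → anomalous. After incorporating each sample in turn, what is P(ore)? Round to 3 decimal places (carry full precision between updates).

After a magnetic survey='background': P(ore) = 0.2·0.2000 / (0.2·0.2000 + 0.7·0.8000) ≈ 0.0667
After a geochemical assay='anomalous': P(ore) = 0.55·0.0667 / (0.55·0.0667 + 0.15·0.9333) ≈ 0.2075
After a geochemical assay='anomalous': P(ore) = 0.55·0.2075 / (0.55·0.2075 + 0.15·0.7925) ≈ 0.4899

0.490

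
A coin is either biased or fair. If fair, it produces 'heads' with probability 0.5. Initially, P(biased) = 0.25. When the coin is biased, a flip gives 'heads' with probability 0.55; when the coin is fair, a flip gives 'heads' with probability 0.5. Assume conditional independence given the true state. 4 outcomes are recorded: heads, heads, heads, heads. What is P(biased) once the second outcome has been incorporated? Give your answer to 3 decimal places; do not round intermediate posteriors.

0.287

After 'heads': P(biased) = 0.55·0.2500 / (0.55·0.2500 + 0.5·0.7500) ≈ 0.2683
After 'heads': P(biased) = 0.55·0.2683 / (0.55·0.2683 + 0.5·0.7317) ≈ 0.2874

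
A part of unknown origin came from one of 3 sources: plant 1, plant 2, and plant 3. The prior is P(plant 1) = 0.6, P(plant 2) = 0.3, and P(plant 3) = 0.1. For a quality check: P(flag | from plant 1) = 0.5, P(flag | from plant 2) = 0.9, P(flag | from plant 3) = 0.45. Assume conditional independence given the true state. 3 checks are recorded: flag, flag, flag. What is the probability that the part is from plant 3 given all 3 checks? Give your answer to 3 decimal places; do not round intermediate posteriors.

After 'flag': normaliser = 0.5·0.6000 + 0.9·0.3000 + 0.45·0.1000; P(plant 1) ≈ 0.4878, P(plant 2) ≈ 0.4390, P(plant 3) ≈ 0.0732
After 'flag': normaliser = 0.5·0.4878 + 0.9·0.4390 + 0.45·0.0732; P(plant 1) ≈ 0.3630, P(plant 2) ≈ 0.5880, P(plant 3) ≈ 0.0490
After 'flag': normaliser = 0.5·0.3630 + 0.9·0.5880 + 0.45·0.0490; P(plant 1) ≈ 0.2477, P(plant 2) ≈ 0.7222, P(plant 3) ≈ 0.0301

0.030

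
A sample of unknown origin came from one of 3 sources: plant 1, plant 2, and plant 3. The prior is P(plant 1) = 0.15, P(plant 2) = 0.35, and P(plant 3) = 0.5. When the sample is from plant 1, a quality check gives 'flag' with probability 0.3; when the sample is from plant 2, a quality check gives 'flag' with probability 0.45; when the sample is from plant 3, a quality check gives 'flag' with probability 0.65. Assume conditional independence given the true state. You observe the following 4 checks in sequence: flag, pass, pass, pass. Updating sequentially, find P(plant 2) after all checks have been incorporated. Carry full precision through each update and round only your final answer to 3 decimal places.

0.472

After 'flag': normaliser = 0.3·0.1500 + 0.45·0.3500 + 0.65·0.5000; P(plant 1) ≈ 0.0853, P(plant 2) ≈ 0.2986, P(plant 3) ≈ 0.6161
After 'pass': normaliser = 0.7·0.0853 + 0.55·0.2986 + 0.35·0.6161; P(plant 1) ≈ 0.1358, P(plant 2) ≈ 0.3736, P(plant 3) ≈ 0.4906
After 'pass': normaliser = 0.7·0.1358 + 0.55·0.3736 + 0.35·0.4906; P(plant 1) ≈ 0.2014, P(plant 2) ≈ 0.4351, P(plant 3) ≈ 0.3636
After 'pass': normaliser = 0.7·0.2014 + 0.55·0.4351 + 0.35·0.3636; P(plant 1) ≈ 0.2777, P(plant 2) ≈ 0.4715, P(plant 3) ≈ 0.2507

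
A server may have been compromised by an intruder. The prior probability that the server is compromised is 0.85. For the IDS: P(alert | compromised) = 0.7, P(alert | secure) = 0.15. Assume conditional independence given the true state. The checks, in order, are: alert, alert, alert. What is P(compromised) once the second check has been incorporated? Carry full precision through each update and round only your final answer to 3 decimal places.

After 'alert': P(compromised) = 0.7·0.8500 / (0.7·0.8500 + 0.15·0.1500) ≈ 0.9636
After 'alert': P(compromised) = 0.7·0.9636 / (0.7·0.9636 + 0.15·0.0364) ≈ 0.9920

0.992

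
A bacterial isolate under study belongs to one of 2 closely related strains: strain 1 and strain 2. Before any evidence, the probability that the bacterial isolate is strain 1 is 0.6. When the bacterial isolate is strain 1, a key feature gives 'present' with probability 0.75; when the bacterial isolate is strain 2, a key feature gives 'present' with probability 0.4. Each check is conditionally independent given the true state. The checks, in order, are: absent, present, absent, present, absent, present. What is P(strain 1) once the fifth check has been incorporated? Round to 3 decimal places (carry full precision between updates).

After 'absent': P(strain 1) = 0.25·0.6000 / (0.25·0.6000 + 0.6·0.4000) ≈ 0.3846
After 'present': P(strain 1) = 0.75·0.3846 / (0.75·0.3846 + 0.4·0.6154) ≈ 0.5396
After 'absent': P(strain 1) = 0.25·0.5396 / (0.25·0.5396 + 0.6·0.4604) ≈ 0.3281
After 'present': P(strain 1) = 0.75·0.3281 / (0.75·0.3281 + 0.4·0.6719) ≈ 0.4780
After 'absent': P(strain 1) = 0.25·0.4780 / (0.25·0.4780 + 0.6·0.5220) ≈ 0.2761

0.276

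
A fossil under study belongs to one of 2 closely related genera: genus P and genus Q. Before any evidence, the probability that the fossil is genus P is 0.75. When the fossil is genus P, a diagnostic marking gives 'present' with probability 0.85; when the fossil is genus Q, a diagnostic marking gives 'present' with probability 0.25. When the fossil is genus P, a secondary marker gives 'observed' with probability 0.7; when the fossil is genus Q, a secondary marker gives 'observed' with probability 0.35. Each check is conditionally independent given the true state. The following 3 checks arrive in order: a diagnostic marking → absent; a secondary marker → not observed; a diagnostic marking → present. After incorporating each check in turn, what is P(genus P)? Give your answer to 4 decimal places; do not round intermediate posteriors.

0.4849

After a diagnostic marking='absent': P(genus P) = 0.15·0.7500 / (0.15·0.7500 + 0.75·0.2500) ≈ 0.3750
After a secondary marker='not observed': P(genus P) = 0.3·0.3750 / (0.3·0.3750 + 0.65·0.6250) ≈ 0.2169
After a diagnostic marking='present': P(genus P) = 0.85·0.2169 / (0.85·0.2169 + 0.25·0.7831) ≈ 0.4849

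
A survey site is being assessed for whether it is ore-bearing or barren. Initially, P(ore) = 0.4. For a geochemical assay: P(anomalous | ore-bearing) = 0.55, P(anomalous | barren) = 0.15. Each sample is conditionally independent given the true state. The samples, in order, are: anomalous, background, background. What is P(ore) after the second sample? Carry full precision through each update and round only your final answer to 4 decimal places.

0.5641

After 'anomalous': P(ore) = 0.55·0.4000 / (0.55·0.4000 + 0.15·0.6000) ≈ 0.7097
After 'background': P(ore) = 0.45·0.7097 / (0.45·0.7097 + 0.85·0.2903) ≈ 0.5641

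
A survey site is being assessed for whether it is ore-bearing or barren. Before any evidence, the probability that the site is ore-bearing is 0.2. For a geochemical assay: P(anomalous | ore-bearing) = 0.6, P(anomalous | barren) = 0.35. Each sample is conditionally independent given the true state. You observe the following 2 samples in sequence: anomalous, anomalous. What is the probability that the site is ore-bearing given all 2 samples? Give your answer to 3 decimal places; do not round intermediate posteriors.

After 'anomalous': P(ore) = 0.6·0.2000 / (0.6·0.2000 + 0.35·0.8000) ≈ 0.3000
After 'anomalous': P(ore) = 0.6·0.3000 / (0.6·0.3000 + 0.35·0.7000) ≈ 0.4235

0.424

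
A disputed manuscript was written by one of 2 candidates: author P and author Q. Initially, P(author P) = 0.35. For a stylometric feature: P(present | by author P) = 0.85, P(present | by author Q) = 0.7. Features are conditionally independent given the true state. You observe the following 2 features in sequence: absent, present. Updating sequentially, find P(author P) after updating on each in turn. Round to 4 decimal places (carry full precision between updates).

After 'absent': P(author P) = 0.15·0.3500 / (0.15·0.3500 + 0.3·0.6500) ≈ 0.2121
After 'present': P(author P) = 0.85·0.2121 / (0.85·0.2121 + 0.7·0.7879) ≈ 0.2464

0.2464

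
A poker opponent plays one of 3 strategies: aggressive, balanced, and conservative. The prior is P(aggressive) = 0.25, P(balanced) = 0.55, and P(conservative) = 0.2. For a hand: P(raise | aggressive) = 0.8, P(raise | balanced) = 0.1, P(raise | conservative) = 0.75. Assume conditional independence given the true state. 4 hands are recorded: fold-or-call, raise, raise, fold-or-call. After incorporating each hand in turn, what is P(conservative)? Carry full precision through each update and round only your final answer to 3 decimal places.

0.393

After 'fold-or-call': normaliser = 0.2·0.2500 + 0.9·0.5500 + 0.25·0.2000; P(aggressive) ≈ 0.0840, P(balanced) ≈ 0.8319, P(conservative) ≈ 0.0840
After 'raise': normaliser = 0.8·0.0840 + 0.1·0.8319 + 0.75·0.0840; P(aggressive) ≈ 0.3150, P(balanced) ≈ 0.3898, P(conservative) ≈ 0.2953
After 'raise': normaliser = 0.8·0.3150 + 0.1·0.3898 + 0.75·0.2953; P(aggressive) ≈ 0.4917, P(balanced) ≈ 0.0761, P(conservative) ≈ 0.4322
After 'fold-or-call': normaliser = 0.2·0.4917 + 0.9·0.0761 + 0.25·0.4322; P(aggressive) ≈ 0.3578, P(balanced) ≈ 0.2491, P(conservative) ≈ 0.3931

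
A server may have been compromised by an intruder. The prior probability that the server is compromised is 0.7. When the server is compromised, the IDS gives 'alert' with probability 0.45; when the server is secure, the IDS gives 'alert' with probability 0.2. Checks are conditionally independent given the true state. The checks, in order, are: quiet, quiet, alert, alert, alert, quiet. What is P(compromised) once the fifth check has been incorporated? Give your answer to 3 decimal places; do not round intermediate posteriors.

0.926

After 'quiet': P(compromised) = 0.55·0.7000 / (0.55·0.7000 + 0.8·0.3000) ≈ 0.6160
After 'quiet': P(compromised) = 0.55·0.6160 / (0.55·0.6160 + 0.8·0.3840) ≈ 0.5245
After 'alert': P(compromised) = 0.45·0.5245 / (0.45·0.5245 + 0.2·0.4755) ≈ 0.7128
After 'alert': P(compromised) = 0.45·0.7128 / (0.45·0.7128 + 0.2·0.2872) ≈ 0.8481
After 'alert': P(compromised) = 0.45·0.8481 / (0.45·0.8481 + 0.2·0.1519) ≈ 0.9263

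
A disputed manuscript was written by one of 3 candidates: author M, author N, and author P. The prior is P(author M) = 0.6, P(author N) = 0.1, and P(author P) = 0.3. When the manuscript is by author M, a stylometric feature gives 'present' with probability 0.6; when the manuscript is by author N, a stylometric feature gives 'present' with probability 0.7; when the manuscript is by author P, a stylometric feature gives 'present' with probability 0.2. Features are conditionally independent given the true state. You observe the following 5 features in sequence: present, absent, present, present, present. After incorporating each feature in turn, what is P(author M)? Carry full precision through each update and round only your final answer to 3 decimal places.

After 'present': normaliser = 0.6·0.6000 + 0.7·0.1000 + 0.2·0.3000; P(author M) ≈ 0.7347, P(author N) ≈ 0.1429, P(author P) ≈ 0.1224
After 'absent': normaliser = 0.4·0.7347 + 0.3·0.1429 + 0.8·0.1224; P(author M) ≈ 0.6761, P(author N) ≈ 0.0986, P(author P) ≈ 0.2254
After 'present': normaliser = 0.6·0.6761 + 0.7·0.0986 + 0.2·0.2254; P(author M) ≈ 0.7805, P(author N) ≈ 0.1328, P(author P) ≈ 0.0867
After 'present': normaliser = 0.6·0.7805 + 0.7·0.1328 + 0.2·0.0867; P(author M) ≈ 0.8094, P(author N) ≈ 0.1607, P(author P) ≈ 0.0300
After 'present': normaliser = 0.6·0.8094 + 0.7·0.1607 + 0.2·0.0300; P(author M) ≈ 0.8039, P(author N) ≈ 0.1862, P(author P) ≈ 0.0099

0.804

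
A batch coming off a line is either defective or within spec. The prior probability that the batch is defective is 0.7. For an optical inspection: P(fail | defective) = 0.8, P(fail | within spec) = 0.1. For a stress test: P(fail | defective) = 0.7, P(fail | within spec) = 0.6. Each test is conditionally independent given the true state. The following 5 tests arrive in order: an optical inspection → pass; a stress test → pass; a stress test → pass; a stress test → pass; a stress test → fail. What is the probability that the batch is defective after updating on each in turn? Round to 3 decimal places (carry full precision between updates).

0.203

Each posterior becomes the prior for the next update.
After an optical inspection='pass': P(defective) = 0.2·0.7000 / (0.2·0.7000 + 0.9·0.3000) ≈ 0.3415
After a stress test='pass': P(defective) = 0.3·0.3415 / (0.3·0.3415 + 0.4·0.6585) ≈ 0.2800
After a stress test='pass': P(defective) = 0.3·0.2800 / (0.3·0.2800 + 0.4·0.7200) ≈ 0.2258
After a stress test='pass': P(defective) = 0.3·0.2258 / (0.3·0.2258 + 0.4·0.7742) ≈ 0.1795
After a stress test='fail': P(defective) = 0.7·0.1795 / (0.7·0.1795 + 0.6·0.8205) ≈ 0.2033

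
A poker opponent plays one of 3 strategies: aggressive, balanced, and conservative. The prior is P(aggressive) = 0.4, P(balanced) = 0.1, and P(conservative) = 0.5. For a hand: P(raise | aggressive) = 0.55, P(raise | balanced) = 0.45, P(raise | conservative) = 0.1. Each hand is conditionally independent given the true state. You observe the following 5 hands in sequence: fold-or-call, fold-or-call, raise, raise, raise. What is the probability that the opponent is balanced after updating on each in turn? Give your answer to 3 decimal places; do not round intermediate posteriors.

After 'fold-or-call': normaliser = 0.45·0.4000 + 0.55·0.1000 + 0.9·0.5000; P(aggressive) ≈ 0.2628, P(balanced) ≈ 0.0803, P(conservative) ≈ 0.6569
After 'fold-or-call': normaliser = 0.45·0.2628 + 0.55·0.0803 + 0.9·0.6569; P(aggressive) ≈ 0.1569, P(balanced) ≈ 0.0586, P(conservative) ≈ 0.7845
After 'raise': normaliser = 0.55·0.1569 + 0.45·0.0586 + 0.1·0.7845; P(aggressive) ≈ 0.4515, P(balanced) ≈ 0.1380, P(conservative) ≈ 0.4105
After 'raise': normaliser = 0.55·0.4515 + 0.45·0.1380 + 0.1·0.4105; P(aggressive) ≈ 0.7066, P(balanced) ≈ 0.1766, P(conservative) ≈ 0.1168
After 'raise': normaliser = 0.55·0.7066 + 0.45·0.1766 + 0.1·0.1168; P(aggressive) ≈ 0.8100, P(balanced) ≈ 0.1657, P(conservative) ≈ 0.0243

0.166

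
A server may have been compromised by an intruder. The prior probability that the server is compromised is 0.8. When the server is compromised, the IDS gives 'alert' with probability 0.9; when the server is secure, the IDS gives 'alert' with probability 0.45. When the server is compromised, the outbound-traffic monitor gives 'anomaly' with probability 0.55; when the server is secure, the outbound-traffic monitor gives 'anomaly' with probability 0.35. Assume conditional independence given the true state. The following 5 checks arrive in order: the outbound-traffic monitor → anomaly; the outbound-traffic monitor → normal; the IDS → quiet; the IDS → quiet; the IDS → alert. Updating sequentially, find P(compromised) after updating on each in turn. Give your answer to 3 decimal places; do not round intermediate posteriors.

After the outbound-traffic monitor='anomaly': P(compromised) = 0.55·0.8000 / (0.55·0.8000 + 0.35·0.2000) ≈ 0.8627
After the outbound-traffic monitor='normal': P(compromised) = 0.45·0.8627 / (0.45·0.8627 + 0.65·0.1373) ≈ 0.8131
After the IDS='quiet': P(compromised) = 0.1·0.8131 / (0.1·0.8131 + 0.55·0.1869) ≈ 0.4417
After the IDS='quiet': P(compromised) = 0.1·0.4417 / (0.1·0.4417 + 0.55·0.5583) ≈ 0.1258
After the IDS='alert': P(compromised) = 0.9·0.1258 / (0.9·0.1258 + 0.45·0.8742) ≈ 0.2234

0.223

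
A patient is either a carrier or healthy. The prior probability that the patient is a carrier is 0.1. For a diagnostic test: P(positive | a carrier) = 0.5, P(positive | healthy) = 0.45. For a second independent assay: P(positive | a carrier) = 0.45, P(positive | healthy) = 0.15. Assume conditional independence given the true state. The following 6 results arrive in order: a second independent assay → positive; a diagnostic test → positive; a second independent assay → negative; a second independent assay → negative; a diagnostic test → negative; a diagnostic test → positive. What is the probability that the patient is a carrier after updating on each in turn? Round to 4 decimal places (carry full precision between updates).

0.1354

After a second independent assay='positive': P(carrier) = 0.45·0.1000 / (0.45·0.1000 + 0.15·0.9000) ≈ 0.2500
After a diagnostic test='positive': P(carrier) = 0.5·0.2500 / (0.5·0.2500 + 0.45·0.7500) ≈ 0.2703
After a second independent assay='negative': P(carrier) = 0.55·0.2703 / (0.55·0.2703 + 0.85·0.7297) ≈ 0.1933
After a second independent assay='negative': P(carrier) = 0.55·0.1933 / (0.55·0.1933 + 0.85·0.8067) ≈ 0.1343
After a diagnostic test='negative': P(carrier) = 0.5·0.1343 / (0.5·0.1343 + 0.55·0.8657) ≈ 0.1236
After a diagnostic test='positive': P(carrier) = 0.5·0.1236 / (0.5·0.1236 + 0.45·0.8764) ≈ 0.1354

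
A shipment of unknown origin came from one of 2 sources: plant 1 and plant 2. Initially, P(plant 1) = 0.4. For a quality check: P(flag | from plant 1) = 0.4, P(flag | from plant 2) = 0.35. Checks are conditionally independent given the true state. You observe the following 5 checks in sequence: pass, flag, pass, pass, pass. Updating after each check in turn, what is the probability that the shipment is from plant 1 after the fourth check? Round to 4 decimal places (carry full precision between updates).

0.3747

After 'pass': P(plant 1) = 0.6·0.4000 / (0.6·0.4000 + 0.65·0.6000) ≈ 0.3810
After 'flag': P(plant 1) = 0.4·0.3810 / (0.4·0.3810 + 0.35·0.6190) ≈ 0.4129
After 'pass': P(plant 1) = 0.6·0.4129 / (0.6·0.4129 + 0.65·0.5871) ≈ 0.3936
After 'pass': P(plant 1) = 0.6·0.3936 / (0.6·0.3936 + 0.65·0.6064) ≈ 0.3747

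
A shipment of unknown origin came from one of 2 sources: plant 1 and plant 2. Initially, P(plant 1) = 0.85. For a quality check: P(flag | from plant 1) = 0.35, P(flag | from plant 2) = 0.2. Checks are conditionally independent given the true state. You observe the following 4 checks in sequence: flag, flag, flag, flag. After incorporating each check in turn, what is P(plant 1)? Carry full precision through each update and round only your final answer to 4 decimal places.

0.9815

Apply Bayes' rule sequentially, carrying P(plant 1) forward.
After 'flag': P(plant 1) = 0.35·0.8500 / (0.35·0.8500 + 0.2·0.1500) ≈ 0.9084
After 'flag': P(plant 1) = 0.35·0.9084 / (0.35·0.9084 + 0.2·0.0916) ≈ 0.9455
After 'flag': P(plant 1) = 0.35·0.9455 / (0.35·0.9455 + 0.2·0.0545) ≈ 0.9681
After 'flag': P(plant 1) = 0.35·0.9681 / (0.35·0.9681 + 0.2·0.0319) ≈ 0.9815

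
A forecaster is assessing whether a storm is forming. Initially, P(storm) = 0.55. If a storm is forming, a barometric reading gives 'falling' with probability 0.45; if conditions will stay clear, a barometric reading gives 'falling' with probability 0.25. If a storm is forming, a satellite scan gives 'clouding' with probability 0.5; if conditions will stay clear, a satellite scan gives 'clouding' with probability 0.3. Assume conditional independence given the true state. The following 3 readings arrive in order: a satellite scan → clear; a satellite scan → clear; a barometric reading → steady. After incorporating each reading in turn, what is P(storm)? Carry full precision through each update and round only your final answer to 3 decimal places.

0.314

Apply Bayes' rule sequentially, carrying P(storm) forward.
After a satellite scan='clear': P(storm) = 0.5·0.5500 / (0.5·0.5500 + 0.7·0.4500) ≈ 0.4661
After a satellite scan='clear': P(storm) = 0.5·0.4661 / (0.5·0.4661 + 0.7·0.5339) ≈ 0.3841
After a barometric reading='steady': P(storm) = 0.55·0.3841 / (0.55·0.3841 + 0.75·0.6159) ≈ 0.3138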